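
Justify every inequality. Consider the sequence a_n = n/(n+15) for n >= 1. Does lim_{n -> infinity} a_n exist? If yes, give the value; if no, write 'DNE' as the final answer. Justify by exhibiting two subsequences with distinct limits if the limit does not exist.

Examine the behaviour of a_n along subsequences.
Even-n subsequence a_{2k} = (2k)/(2k+15) -> 1. Odd-n subsequence a_{2k+1} = (2k+1)/(2k+16) -> 1. Both tend to 1, which suggests the limit is 1; verify directly.
|a_n - 1| = |n - (n+15)| / (n+15) = 15/(n+15) < 15/n for every n >= 1.
Given epsilon > 0, choose a positive integer N > 15/epsilon. Then for all n >= N, |a_n - 1| < 15/n <= 15/N < epsilon.
So by the definition of the limit, lim a_n exists and equals 1.

1


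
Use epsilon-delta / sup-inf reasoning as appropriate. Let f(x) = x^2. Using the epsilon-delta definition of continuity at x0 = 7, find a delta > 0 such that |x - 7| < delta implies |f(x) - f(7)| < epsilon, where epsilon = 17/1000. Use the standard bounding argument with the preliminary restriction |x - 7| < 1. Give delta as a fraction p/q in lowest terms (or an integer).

Factor: |x^2 - (7)^2| = |x - 7| * |x + 7|.
Impose |x - 7| < 1 first. Then |x + 7| = |(x - 7) + 2*(7)| <= |x - 7| + 2*|7| < 1 + 14 = 15.
So |x^2 - (7)^2| < delta * 15.
We need delta * 15 <= 17/1000, i.e. delta <= 17/1000/15 = 17/15000.
Since 17/15000 < 1, this is tighter than 1; take delta = 17/15000.
So delta = 17/15000 works.

17/15000


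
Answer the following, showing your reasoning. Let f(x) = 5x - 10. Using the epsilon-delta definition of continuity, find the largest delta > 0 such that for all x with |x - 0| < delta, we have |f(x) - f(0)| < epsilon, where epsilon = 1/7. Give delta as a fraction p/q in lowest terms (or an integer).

We compute f(0) = 5*(0) - 10 = -10.
|f(x) - f(0)| = |5x - 10 - (-10)| = |5(x - 0)| = 5|x - 0|.
We need 5|x - 0| < 1/7, i.e. |x - 0| < 1/7 / 5 = 1/35.
So any delta <= 1/35 works. Conversely, if delta > 1/35, then x = 0 + 1/35 satisfies |x - 0| = 1/35 < delta but |f(x) - f(0)| = 5 * 1/35 = 1/7, which is not < 1/7; so no larger delta works.
Hence the largest such delta is 1/35.

1/35


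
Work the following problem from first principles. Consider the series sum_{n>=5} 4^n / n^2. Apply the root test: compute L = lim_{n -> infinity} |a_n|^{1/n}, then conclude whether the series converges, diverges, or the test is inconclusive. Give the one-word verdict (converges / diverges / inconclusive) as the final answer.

Let a_n denote the general term. Form |a_n|^(1/n) and simplify:
|a_n|^(1/n) = 4/n^(2/n)
Take the limit as n -> infinity: L = 4.
Since L = 4 > 1, the root test implies divergence.

diverges


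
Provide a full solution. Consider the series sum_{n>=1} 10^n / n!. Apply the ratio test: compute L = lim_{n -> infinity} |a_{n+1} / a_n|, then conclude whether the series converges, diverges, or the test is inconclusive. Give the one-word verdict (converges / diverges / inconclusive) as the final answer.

Let a_n denote the general term. Form the ratio a_{n+1}/a_n and simplify:
a_{n+1}/a_n = 10/(n + 1)
Take the limit as n -> infinity: L = 0.
Since L = 0 < 1, the ratio test implies the series converges.

converges


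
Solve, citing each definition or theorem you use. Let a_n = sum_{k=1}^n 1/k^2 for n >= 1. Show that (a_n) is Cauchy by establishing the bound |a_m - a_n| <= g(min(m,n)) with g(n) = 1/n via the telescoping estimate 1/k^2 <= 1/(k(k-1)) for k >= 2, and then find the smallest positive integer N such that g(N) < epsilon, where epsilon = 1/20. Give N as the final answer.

For m > n >= 1: |a_m - a_n| = sum_{k=n+1}^m 1/k^2.
Use 1/k^2 <= 1/(k(k-1)) = 1/(k-1) - 1/k for k >= 2:
sum_{k=n+1}^m 1/k^2 <= sum_{k=n+1}^m (1/(k-1) - 1/k) = 1/n - 1/m <= 1/n.
By symmetry the same bound holds with n,m swapped, so |a_m - a_n| <= 1/min(m,n) = g(min(m,n)). Since g(n) -> 0, (a_n) is Cauchy.
Now solve g(N) < 1/20: 1/N < 1/20 <=> N > 1/(1/20) = 20.
The smallest integer strictly greater than 20 is N = 21.
Check: g(21) = 1/21 < 1/20; g(20) = 1/20 >= 1/20. So N = 21.

21


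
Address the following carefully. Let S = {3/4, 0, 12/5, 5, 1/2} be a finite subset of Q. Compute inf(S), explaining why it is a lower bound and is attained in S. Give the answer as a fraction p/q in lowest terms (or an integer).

S is finite, so inf(S) = min(S).
Sorted increasing:
0, 1/2, 3/4, 12/5, 5
The extremum is 0.
For every x in S, x >= 0. And 0 is in S, so it is attained.
Therefore inf(S) = 0.

0


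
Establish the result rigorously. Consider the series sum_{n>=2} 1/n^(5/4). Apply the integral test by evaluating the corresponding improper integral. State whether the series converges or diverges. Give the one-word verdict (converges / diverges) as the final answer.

Let f(x) = x^(-5/4). Then f is positive, continuous, and decreasing on [2, infinity), so the integral test applies.
Compute the improper integral int_{2}^infinity f(x) dx:
  antiderivative F(x) = -4/x^(1/4).
  As x -> infinity, F(x) -> 0 (since p = 5/4 > 1).
  So int = F(infinity) - F(2) = 0 - (-2*2^(3/4)) = 2*2^(3/4).
  Finite, so by the integral test, the series converges.

converges


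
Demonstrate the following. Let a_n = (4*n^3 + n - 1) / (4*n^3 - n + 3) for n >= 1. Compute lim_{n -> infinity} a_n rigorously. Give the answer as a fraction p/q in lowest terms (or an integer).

Divide numerator and denominator by n^3, the highest power:
numerator / n^3 = 4 + n^(-2) - 1/n^3
denominator / n^3 = 4 - 1/n^2 + 3/n^3
As n -> infinity, all terms of the form c/n^k (k >= 1) tend to 0.
So numerator / n^3 -> 4 and denominator / n^3 -> 4.
Therefore lim a_n = 1.

1


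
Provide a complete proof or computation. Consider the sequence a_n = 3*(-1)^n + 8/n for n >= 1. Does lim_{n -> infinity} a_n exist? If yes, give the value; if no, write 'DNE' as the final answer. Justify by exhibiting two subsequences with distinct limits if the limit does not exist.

Examine the behaviour of a_n along subsequences.
a_{2k} = 3 + 8/(2k) -> 3. a_{2k+1} = -3 + 8/(2k+1) -> -3.
Since these two subsequential limits are 3 and -3, distinct, the full sequence cannot converge (a convergent sequence has all subsequences tending to the same limit). So lim a_n does not exist.

DNE


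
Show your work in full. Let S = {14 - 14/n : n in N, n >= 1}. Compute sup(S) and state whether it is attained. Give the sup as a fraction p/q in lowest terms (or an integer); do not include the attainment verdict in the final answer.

Analysis:
- Values: 0, 7, 28/3, 21/2, ... strictly increasing.
- Minimum is 0 (n=1); inf = 0 (attained).
- 14 - 14/n -> 14 from below; sup = 14, not attained.
Conclusion: sup(S) = 14, not attained in S.

14


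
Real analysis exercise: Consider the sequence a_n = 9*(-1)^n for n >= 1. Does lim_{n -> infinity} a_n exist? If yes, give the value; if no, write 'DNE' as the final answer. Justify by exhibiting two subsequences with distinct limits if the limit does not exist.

Examine the behaviour of a_n along subsequences.
Even-n subsequence a_{2k} = 9 -> 9. Odd-n subsequence a_{2k+1} = -9 -> -9.
Since these two subsequential limits are 9 and -9, distinct, the full sequence cannot converge (a convergent sequence has all subsequences tending to the same limit). So lim a_n does not exist.

DNE


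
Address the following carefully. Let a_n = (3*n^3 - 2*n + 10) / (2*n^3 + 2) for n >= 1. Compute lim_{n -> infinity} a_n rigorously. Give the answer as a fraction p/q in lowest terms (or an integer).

Divide numerator and denominator by n^3, the highest power:
numerator / n^3 = 3 - 2/n^2 + 10/n^3
denominator / n^3 = 2 + 2/n^3
As n -> infinity, all terms of the form c/n^k (k >= 1) tend to 0.
So numerator / n^3 -> 3 and denominator / n^3 -> 2.
Therefore lim a_n = 3/2.

3/2


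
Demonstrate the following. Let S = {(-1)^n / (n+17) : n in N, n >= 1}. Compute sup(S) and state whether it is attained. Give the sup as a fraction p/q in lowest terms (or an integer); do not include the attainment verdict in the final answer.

Analysis:
- Values: -1/18, 1/19, -1/20, 1/21, -1/22, ...
- Positive terms (even n): 1/(2+17), 1/(4+17), ... decreasing -> max = 1/19 (n=2).
- Negative terms (odd n): -1/(1+17), -1/(3+17), ... increasing -> min = -1/18 (n=1).
- So sup = 1/19 (attained at n=2); inf = -1/18 (attained at n=1).
Conclusion: sup(S) = 1/19, attained in S.

1/19


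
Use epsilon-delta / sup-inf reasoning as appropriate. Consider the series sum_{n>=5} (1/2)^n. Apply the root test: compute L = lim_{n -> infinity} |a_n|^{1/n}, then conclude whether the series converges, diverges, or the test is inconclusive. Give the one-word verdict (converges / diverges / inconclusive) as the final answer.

Let a_n denote the general term. Form |a_n|^(1/n) and simplify:
|a_n|^(1/n) = 1/2
Take the limit as n -> infinity: L = 1/2.
Since L = 1/2 < 1, the root test implies convergence.

converges


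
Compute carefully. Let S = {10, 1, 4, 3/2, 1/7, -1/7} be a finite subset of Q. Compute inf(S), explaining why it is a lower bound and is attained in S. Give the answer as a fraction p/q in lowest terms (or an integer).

S is finite, so inf(S) = min(S).
Sorted increasing:
-1/7, 1/7, 1, 3/2, 4, 10
The extremum is -1/7.
For every x in S, x >= -1/7. And -1/7 is in S, so it is attained.
Therefore inf(S) = -1/7.

-1/7


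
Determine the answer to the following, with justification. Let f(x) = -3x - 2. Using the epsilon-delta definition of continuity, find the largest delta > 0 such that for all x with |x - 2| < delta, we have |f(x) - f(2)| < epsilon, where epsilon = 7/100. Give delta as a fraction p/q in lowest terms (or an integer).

We compute f(2) = -3*(2) - 2 = -8.
|f(x) - f(2)| = |-3x - 2 - (-8)| = |-3(x - 2)| = 3|x - 2|.
We need 3|x - 2| < 7/100, i.e. |x - 2| < 7/100 / 3 = 7/300.
So any delta <= 7/300 works. Conversely, if delta > 7/300, then x = 2 + 7/300 satisfies |x - 2| = 7/300 < delta but |f(x) - f(2)| = 3 * 7/300 = 7/100, which is not < 7/100; so no larger delta works.
Hence the largest such delta is 7/300.

7/300


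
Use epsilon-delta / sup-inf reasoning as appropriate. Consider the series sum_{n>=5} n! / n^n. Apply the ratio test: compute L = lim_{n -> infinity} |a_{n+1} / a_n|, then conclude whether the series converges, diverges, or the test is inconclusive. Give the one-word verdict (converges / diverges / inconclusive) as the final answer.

Let a_n denote the general term. Form the ratio a_{n+1}/a_n and simplify:
a_{n+1}/a_n = (n/(n + 1))^n
Take the limit as n -> infinity: L = exp(-1).
Since L = exp(-1) < 1, the ratio test implies the series converges.

converges


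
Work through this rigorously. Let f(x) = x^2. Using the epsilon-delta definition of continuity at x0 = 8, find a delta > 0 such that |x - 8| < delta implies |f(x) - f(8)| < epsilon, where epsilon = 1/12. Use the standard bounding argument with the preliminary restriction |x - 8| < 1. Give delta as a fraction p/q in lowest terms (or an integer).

Factor: |x^2 - (8)^2| = |x - 8| * |x + 8|.
Impose |x - 8| < 1 first. Then |x + 8| = |(x - 8) + 2*(8)| <= |x - 8| + 2*|8| < 1 + 16 = 17.
So |x^2 - (8)^2| < delta * 17.
We need delta * 17 <= 1/12, i.e. delta <= 1/12/17 = 1/204.
Since 1/204 < 1, this is tighter than 1; take delta = 1/204.
So delta = 1/204 works.

1/204


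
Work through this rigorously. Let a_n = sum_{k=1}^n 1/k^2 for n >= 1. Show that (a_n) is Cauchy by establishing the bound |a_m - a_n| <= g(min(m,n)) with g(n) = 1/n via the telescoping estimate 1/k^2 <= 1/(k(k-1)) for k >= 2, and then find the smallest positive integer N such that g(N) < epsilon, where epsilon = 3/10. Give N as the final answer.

For m > n >= 1: |a_m - a_n| = sum_{k=n+1}^m 1/k^2.
Use 1/k^2 <= 1/(k(k-1)) = 1/(k-1) - 1/k for k >= 2:
sum_{k=n+1}^m 1/k^2 <= sum_{k=n+1}^m (1/(k-1) - 1/k) = 1/n - 1/m <= 1/n.
By symmetry the same bound holds with n,m swapped, so |a_m - a_n| <= 1/min(m,n) = g(min(m,n)). Since g(n) -> 0, (a_n) is Cauchy.
Now solve g(N) < 3/10: 1/N < 3/10 <=> N > 1/(3/10) = 10/3.
The smallest integer strictly greater than 10/3 is N = 4.
Check: g(4) = 1/4 < 3/10; g(3) = 1/3 >= 3/10. So N = 4.

4


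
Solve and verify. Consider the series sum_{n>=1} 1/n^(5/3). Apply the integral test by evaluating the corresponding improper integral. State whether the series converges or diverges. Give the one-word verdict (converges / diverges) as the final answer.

Let f(x) = x^(-5/3). Then f is positive, continuous, and decreasing on [1, infinity), so the integral test applies.
Compute the improper integral int_{1}^infinity f(x) dx:
  antiderivative F(x) = -3/(2*x^(2/3)).
  As x -> infinity, F(x) -> 0 (since p = 5/3 > 1).
  So int = F(infinity) - F(1) = 0 - (-3/2) = 3/2.
  Finite, so by the integral test, the series converges.

converges


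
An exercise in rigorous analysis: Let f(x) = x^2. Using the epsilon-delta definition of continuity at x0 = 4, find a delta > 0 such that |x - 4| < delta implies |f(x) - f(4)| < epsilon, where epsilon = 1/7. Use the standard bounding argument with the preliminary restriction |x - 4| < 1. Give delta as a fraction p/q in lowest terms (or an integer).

Factor: |x^2 - (4)^2| = |x - 4| * |x + 4|.
Impose |x - 4| < 1 first. Then |x + 4| = |(x - 4) + 2*(4)| <= |x - 4| + 2*|4| < 1 + 8 = 9.
So |x^2 - (4)^2| < delta * 9.
We need delta * 9 <= 1/7, i.e. delta <= 1/7/9 = 1/63.
Since 1/63 < 1, this is tighter than 1; take delta = 1/63.
So delta = 1/63 works.

1/63


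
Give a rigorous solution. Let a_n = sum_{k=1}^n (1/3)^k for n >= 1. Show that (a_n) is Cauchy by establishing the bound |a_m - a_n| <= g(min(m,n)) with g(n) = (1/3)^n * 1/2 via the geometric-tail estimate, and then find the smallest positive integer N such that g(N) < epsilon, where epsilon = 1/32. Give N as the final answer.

For m > n >= 1: |a_m - a_n| = sum_{k=n+1}^m (1/3)^k < sum_{k=n+1}^infinity (1/3)^k = (1/3)^(n+1) / (1 - 1/3) = (1/3)^n * (1/3) * (3/2) = (1/3)^n * 1/2.
So g(n) = (1/3)^n / 2. Since g(n) -> 0, (a_n) is Cauchy.
Now solve g(N) < 1/32: (1/3)^N / 2 < 1/32 <=> 3^N > 1 / (2 * 1/32) = 16.
Check powers of 3: 3^2 = 9 <= 16, 3^3 = 27 > 16.
So the smallest such N is 3. Check: g(3) = 1/(2 * 27) = 1/54 < 1/32.

3


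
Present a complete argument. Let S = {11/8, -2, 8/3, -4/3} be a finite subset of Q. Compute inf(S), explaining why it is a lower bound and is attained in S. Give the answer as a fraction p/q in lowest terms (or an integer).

S is finite, so inf(S) = min(S).
Sorted increasing:
-2, -4/3, 11/8, 8/3
The extremum is -2.
For every x in S, x >= -2. And -2 is in S, so it is attained.
Therefore inf(S) = -2.

-2


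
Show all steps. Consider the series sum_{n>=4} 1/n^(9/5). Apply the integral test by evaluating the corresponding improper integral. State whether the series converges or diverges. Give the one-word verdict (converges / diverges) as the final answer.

Let f(x) = x^(-9/5). Then f is positive, continuous, and decreasing on [4, infinity), so the integral test applies.
Compute the improper integral int_{4}^infinity f(x) dx:
  antiderivative F(x) = -5/(4*x^(4/5)).
  As x -> infinity, F(x) -> 0 (since p = 9/5 > 1).
  So int = F(infinity) - F(4) = 0 - (-5*2^(2/5)/16) = 5*2^(2/5)/16.
  Finite, so by the integral test, the series converges.

converges


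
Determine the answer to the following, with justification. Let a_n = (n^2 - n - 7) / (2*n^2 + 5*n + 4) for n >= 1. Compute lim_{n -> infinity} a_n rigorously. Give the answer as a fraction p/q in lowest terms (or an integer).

Divide numerator and denominator by n^2, the highest power:
numerator / n^2 = 1 - 1/n - 7/n^2
denominator / n^2 = 2 + 5/n + 4/n^2
As n -> infinity, all terms of the form c/n^k (k >= 1) tend to 0.
So numerator / n^2 -> 1 and denominator / n^2 -> 2.
Therefore lim a_n = 1/2.

1/2


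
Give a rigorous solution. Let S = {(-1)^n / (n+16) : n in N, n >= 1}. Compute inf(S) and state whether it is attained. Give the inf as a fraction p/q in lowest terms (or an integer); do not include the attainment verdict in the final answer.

Analysis:
- Values: -1/17, 1/18, -1/19, 1/20, -1/21, ...
- Positive terms (even n): 1/(2+16), 1/(4+16), ... decreasing -> max = 1/18 (n=2).
- Negative terms (odd n): -1/(1+16), -1/(3+16), ... increasing -> min = -1/17 (n=1).
- So sup = 1/18 (attained at n=2); inf = -1/17 (attained at n=1).
Conclusion: inf(S) = -1/17, attained in S.

-1/17


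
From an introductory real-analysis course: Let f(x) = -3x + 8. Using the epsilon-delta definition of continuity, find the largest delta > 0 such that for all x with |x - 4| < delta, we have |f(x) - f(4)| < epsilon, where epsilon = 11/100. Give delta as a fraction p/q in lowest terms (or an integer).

We compute f(4) = -3*(4) + 8 = -4.
|f(x) - f(4)| = |-3x + 8 - (-4)| = |-3(x - 4)| = 3|x - 4|.
We need 3|x - 4| < 11/100, i.e. |x - 4| < 11/100 / 3 = 11/300.
So any delta <= 11/300 works. Conversely, if delta > 11/300, then x = 4 + 11/300 satisfies |x - 4| = 11/300 < delta but |f(x) - f(4)| = 3 * 11/300 = 11/100, which is not < 11/100; so no larger delta works.
Hence the largest such delta is 11/300.

11/300


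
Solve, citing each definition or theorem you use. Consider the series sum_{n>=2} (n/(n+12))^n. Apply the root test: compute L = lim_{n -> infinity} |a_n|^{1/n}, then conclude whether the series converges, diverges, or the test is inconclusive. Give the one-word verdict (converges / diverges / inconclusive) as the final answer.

Let a_n denote the general term. Form |a_n|^(1/n) and simplify:
|a_n|^(1/n) = n/(n + 12)
Take the limit as n -> infinity: L = 1.
Since L = 1, the root test is inconclusive. (In fact a_n = (n/(n+12))^n -> e^(-12) != 0, so the nth-term test shows divergence; but the root test itself gives no conclusion.)

inconclusive


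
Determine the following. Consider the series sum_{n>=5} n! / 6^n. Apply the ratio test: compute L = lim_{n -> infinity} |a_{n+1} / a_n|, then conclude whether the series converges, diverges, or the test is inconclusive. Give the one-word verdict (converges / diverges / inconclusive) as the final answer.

Let a_n denote the general term. Form the ratio a_{n+1}/a_n and simplify:
a_{n+1}/a_n = n/6 + 1/6
Take the limit as n -> infinity: L = infinity.
Since L = infinity > 1 (or L = infinity), the ratio test implies the series diverges.

diverges


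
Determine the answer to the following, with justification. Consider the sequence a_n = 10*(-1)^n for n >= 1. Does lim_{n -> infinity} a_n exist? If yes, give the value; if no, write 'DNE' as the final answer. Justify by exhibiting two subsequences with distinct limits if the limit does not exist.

Examine the behaviour of a_n along subsequences.
Even-n subsequence a_{2k} = 10 -> 10. Odd-n subsequence a_{2k+1} = -10 -> -10.
Since these two subsequential limits are 10 and -10, distinct, the full sequence cannot converge (a convergent sequence has all subsequences tending to the same limit). So lim a_n does not exist.

DNE


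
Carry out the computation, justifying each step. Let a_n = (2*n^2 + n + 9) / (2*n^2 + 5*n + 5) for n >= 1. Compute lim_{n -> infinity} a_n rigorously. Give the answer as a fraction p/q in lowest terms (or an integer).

Divide numerator and denominator by n^2, the highest power:
numerator / n^2 = 2 + 1/n + 9/n^2
denominator / n^2 = 2 + 5/n + 5/n^2
As n -> infinity, all terms of the form c/n^k (k >= 1) tend to 0.
So numerator / n^2 -> 2 and denominator / n^2 -> 2.
Therefore lim a_n = 1.

1


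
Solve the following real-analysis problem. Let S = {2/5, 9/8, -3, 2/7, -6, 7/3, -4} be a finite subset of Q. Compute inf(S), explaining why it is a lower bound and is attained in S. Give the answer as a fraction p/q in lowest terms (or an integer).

S is finite, so inf(S) = min(S).
Sorted increasing:
-6, -4, -3, 2/7, 2/5, 9/8, 7/3
The extremum is -6.
For every x in S, x >= -6. And -6 is in S, so it is attained.
Therefore inf(S) = -6.

-6


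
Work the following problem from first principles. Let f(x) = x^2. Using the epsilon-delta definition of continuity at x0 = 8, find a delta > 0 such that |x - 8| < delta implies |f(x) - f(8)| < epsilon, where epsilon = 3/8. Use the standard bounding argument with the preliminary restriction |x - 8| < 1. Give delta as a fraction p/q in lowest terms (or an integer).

Factor: |x^2 - (8)^2| = |x - 8| * |x + 8|.
Impose |x - 8| < 1 first. Then |x + 8| = |(x - 8) + 2*(8)| <= |x - 8| + 2*|8| < 1 + 16 = 17.
So |x^2 - (8)^2| < delta * 17.
We need delta * 17 <= 3/8, i.e. delta <= 3/8/17 = 3/136.
Since 3/136 < 1, this is tighter than 1; take delta = 3/136.
So delta = 3/136 works.

3/136


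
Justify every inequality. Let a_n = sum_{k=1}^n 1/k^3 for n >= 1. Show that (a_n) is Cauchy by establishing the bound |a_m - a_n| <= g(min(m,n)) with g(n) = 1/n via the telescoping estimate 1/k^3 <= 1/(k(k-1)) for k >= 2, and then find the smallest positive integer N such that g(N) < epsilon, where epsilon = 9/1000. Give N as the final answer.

For m > n >= 1: |a_m - a_n| = sum_{k=n+1}^m 1/k^3.
Use 1/k^3 <= 1/(k(k-1)) = 1/(k-1) - 1/k for k >= 2 (which holds since k^3 >= k^2 >= k(k-1) for k >= 2):
sum_{k=n+1}^m 1/k^3 <= sum_{k=n+1}^m (1/(k-1) - 1/k) = 1/n - 1/m <= 1/n.
By symmetry the same bound holds with n,m swapped, so |a_m - a_n| <= 1/min(m,n) = g(min(m,n)). Since g(n) -> 0, (a_n) is Cauchy.
Now solve g(N) < 9/1000: 1/N < 9/1000 <=> N > 1/(9/1000) = 1000/9.
The smallest integer strictly greater than 1000/9 is N = 112.
Check: g(112) = 1/112 < 9/1000; g(111) = 1/111 >= 9/1000. So N = 112.

112


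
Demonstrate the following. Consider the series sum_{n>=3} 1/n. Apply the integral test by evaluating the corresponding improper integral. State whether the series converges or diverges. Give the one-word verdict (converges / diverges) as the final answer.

Let f(x) = 1/x. Then f is positive, continuous, and decreasing on [3, infinity), so the integral test applies.
Compute the improper integral int_{3}^infinity f(x) dx:
  antiderivative F(x) = log(x).
  As x -> infinity, log(x) -> infinity.
  So int = infinity - log(3) = infinity. By the integral test, the series diverges.

diverges


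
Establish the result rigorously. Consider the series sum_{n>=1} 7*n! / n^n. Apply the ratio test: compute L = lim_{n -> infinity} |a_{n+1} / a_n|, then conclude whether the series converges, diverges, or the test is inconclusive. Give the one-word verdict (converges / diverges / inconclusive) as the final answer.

Let a_n denote the general term. Form the ratio a_{n+1}/a_n and simplify:
a_{n+1}/a_n = (n/(n + 1))^n
Take the limit as n -> infinity: L = exp(-1).
Since L = exp(-1) < 1, the ratio test implies the series converges.

converges


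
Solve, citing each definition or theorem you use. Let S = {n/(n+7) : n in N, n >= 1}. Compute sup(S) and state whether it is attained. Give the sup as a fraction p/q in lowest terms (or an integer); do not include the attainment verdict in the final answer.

Analysis:
- Values: 1/8, 2/9, 3/10, 4/11, ... strictly increasing.
- Minimum is 1/8 (n=1); inf = 1/8 (attained).
- n/(n+7) = 1 - 7/(n+7) -> 1 from below as n -> infinity, and never equals 1.
- So sup = 1 (not attained).
Conclusion: sup(S) = 1, not attained in S.

1


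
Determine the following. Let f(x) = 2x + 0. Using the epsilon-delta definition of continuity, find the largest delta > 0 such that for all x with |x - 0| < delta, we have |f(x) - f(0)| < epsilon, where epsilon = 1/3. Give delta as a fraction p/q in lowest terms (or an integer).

We compute f(0) = 2*(0) + 0 = 0.
|f(x) - f(0)| = |2x + 0 - (0)| = |2(x - 0)| = 2|x - 0|.
We need 2|x - 0| < 1/3, i.e. |x - 0| < 1/3 / 2 = 1/6.
So any delta <= 1/6 works. Conversely, if delta > 1/6, then x = 0 + 1/6 satisfies |x - 0| = 1/6 < delta but |f(x) - f(0)| = 2 * 1/6 = 1/3, which is not < 1/3; so no larger delta works.
Hence the largest such delta is 1/6.

1/6


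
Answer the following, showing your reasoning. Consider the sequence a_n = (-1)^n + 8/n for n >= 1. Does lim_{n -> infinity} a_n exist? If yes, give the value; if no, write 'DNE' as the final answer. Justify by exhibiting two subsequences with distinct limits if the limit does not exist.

Examine the behaviour of a_n along subsequences.
a_{2k} = 1 + 8/(2k) -> 1. a_{2k+1} = -1 + 8/(2k+1) -> -1.
Since these two subsequential limits are 1 and -1, distinct, the full sequence cannot converge (a convergent sequence has all subsequences tending to the same limit). So lim a_n does not exist.

DNE


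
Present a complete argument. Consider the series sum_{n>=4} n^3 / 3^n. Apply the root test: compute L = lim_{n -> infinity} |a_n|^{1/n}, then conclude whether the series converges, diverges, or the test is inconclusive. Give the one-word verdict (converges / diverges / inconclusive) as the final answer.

Let a_n denote the general term. Form |a_n|^(1/n) and simplify:
|a_n|^(1/n) = n^(3/n)/3
Take the limit as n -> infinity: L = 1/3.
Since L = 1/3 < 1, the root test implies convergence.

converges


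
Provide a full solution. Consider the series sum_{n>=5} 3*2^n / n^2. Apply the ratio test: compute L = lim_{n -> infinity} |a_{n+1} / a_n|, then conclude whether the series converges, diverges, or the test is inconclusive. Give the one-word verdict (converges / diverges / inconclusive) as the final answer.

Let a_n denote the general term. Form the ratio a_{n+1}/a_n and simplify:
a_{n+1}/a_n = 2*n^2/(n + 1)^2
Take the limit as n -> infinity: L = 2.
Since L = 2 > 1 (or L = infinity), the ratio test implies the series diverges.

diverges


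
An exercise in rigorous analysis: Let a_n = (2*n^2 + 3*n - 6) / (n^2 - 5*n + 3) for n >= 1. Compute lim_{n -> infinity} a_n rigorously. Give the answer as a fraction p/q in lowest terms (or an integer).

Divide numerator and denominator by n^2, the highest power:
numerator / n^2 = 2 + 3/n - 6/n^2
denominator / n^2 = 1 - 5/n + 3/n^2
As n -> infinity, all terms of the form c/n^k (k >= 1) tend to 0.
So numerator / n^2 -> 2 and denominator / n^2 -> 1.
Therefore lim a_n = 2.

2


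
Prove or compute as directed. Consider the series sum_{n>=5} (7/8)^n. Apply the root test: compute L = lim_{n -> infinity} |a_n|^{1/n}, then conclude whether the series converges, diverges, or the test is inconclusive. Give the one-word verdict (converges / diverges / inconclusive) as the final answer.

Let a_n denote the general term. Form |a_n|^(1/n) and simplify:
|a_n|^(1/n) = 7/8
Take the limit as n -> infinity: L = 7/8.
Since L = 7/8 < 1, the root test implies convergence.

converges


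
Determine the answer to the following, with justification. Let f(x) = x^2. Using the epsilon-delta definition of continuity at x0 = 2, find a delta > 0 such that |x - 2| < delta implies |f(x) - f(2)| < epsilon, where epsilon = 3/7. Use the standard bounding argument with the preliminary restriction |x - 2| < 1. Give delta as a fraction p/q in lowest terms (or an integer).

Factor: |x^2 - (2)^2| = |x - 2| * |x + 2|.
Impose |x - 2| < 1 first. Then |x + 2| = |(x - 2) + 2*(2)| <= |x - 2| + 2*|2| < 1 + 4 = 5.
So |x^2 - (2)^2| < delta * 5.
We need delta * 5 <= 3/7, i.e. delta <= 3/7/5 = 3/35.
Since 3/35 < 1, this is tighter than 1; take delta = 3/35.
So delta = 3/35 works.

3/35


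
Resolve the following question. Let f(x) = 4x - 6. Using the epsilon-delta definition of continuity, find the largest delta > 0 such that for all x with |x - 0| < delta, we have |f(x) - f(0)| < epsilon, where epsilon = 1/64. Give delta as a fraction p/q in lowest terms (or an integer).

We compute f(0) = 4*(0) - 6 = -6.
|f(x) - f(0)| = |4x - 6 - (-6)| = |4(x - 0)| = 4|x - 0|.
We need 4|x - 0| < 1/64, i.e. |x - 0| < 1/64 / 4 = 1/256.
So any delta <= 1/256 works. Conversely, if delta > 1/256, then x = 0 + 1/256 satisfies |x - 0| = 1/256 < delta but |f(x) - f(0)| = 4 * 1/256 = 1/64, which is not < 1/64; so no larger delta works.
Hence the largest such delta is 1/256.

1/256


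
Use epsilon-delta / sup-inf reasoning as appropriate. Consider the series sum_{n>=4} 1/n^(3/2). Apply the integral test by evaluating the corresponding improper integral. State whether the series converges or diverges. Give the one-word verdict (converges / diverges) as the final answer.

Let f(x) = x^(-3/2). Then f is positive, continuous, and decreasing on [4, infinity), so the integral test applies.
Compute the improper integral int_{4}^infinity f(x) dx:
  antiderivative F(x) = -2/sqrt(x).
  As x -> infinity, F(x) -> 0 (since p = 3/2 > 1).
  So int = F(infinity) - F(4) = 0 - (-1) = 1.
  Finite, so by the integral test, the series converges.

converges


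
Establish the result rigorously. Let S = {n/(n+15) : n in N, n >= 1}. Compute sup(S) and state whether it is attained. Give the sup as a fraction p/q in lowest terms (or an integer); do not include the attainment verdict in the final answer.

Analysis:
- Values: 1/16, 2/17, 1/6, 4/19, ... strictly increasing.
- Minimum is 1/16 (n=1); inf = 1/16 (attained).
- n/(n+15) = 1 - 15/(n+15) -> 1 from below as n -> infinity, and never equals 1.
- So sup = 1 (not attained).
Conclusion: sup(S) = 1, not attained in S.

1


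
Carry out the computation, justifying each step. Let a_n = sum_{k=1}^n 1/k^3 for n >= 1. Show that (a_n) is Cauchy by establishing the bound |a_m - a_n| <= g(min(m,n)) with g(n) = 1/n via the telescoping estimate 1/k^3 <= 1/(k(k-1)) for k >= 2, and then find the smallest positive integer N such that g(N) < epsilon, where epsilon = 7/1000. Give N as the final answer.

For m > n >= 1: |a_m - a_n| = sum_{k=n+1}^m 1/k^3.
Use 1/k^3 <= 1/(k(k-1)) = 1/(k-1) - 1/k for k >= 2 (which holds since k^3 >= k^2 >= k(k-1) for k >= 2):
sum_{k=n+1}^m 1/k^3 <= sum_{k=n+1}^m (1/(k-1) - 1/k) = 1/n - 1/m <= 1/n.
By symmetry the same bound holds with n,m swapped, so |a_m - a_n| <= 1/min(m,n) = g(min(m,n)). Since g(n) -> 0, (a_n) is Cauchy.
Now solve g(N) < 7/1000: 1/N < 7/1000 <=> N > 1/(7/1000) = 1000/7.
The smallest integer strictly greater than 1000/7 is N = 143.
Check: g(143) = 1/143 < 7/1000; g(142) = 1/142 >= 7/1000. So N = 143.

143


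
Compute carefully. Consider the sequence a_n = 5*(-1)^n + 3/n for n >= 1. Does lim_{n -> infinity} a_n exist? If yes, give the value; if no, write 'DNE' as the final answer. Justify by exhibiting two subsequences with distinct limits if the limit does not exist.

Examine the behaviour of a_n along subsequences.
a_{2k} = 5 + 3/(2k) -> 5. a_{2k+1} = -5 + 3/(2k+1) -> -5.
Since these two subsequential limits are 5 and -5, distinct, the full sequence cannot converge (a convergent sequence has all subsequences tending to the same limit). So lim a_n does not exist.

DNE


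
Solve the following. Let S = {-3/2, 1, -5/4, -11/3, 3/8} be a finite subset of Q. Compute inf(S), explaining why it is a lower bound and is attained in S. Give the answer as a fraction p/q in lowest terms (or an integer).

S is finite, so inf(S) = min(S).
Sorted increasing:
-11/3, -3/2, -5/4, 3/8, 1
The extremum is -11/3.
For every x in S, x >= -11/3. And -11/3 is in S, so it is attained.
Therefore inf(S) = -11/3.

-11/3


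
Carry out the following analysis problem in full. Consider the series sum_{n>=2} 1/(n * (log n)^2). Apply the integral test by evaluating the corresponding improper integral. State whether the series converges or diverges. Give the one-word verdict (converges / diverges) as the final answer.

Let f(x) = 1/(x*log(x)^2). Then f is positive, continuous, and decreasing on [2, infinity), so the integral test applies.
Compute the improper integral int_{2}^infinity f(x) dx:
  antiderivative F(x) = -1/log(x).
  F(x) -> 0 as x -> infinity.  int = 0 - F(2) = 1/log(2) < infinity. By the integral test, the series converges.

converges


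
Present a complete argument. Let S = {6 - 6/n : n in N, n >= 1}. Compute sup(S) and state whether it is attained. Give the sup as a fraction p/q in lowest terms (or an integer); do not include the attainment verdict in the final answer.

Analysis:
- Values: 0, 3, 4, 9/2, ... strictly increasing.
- Minimum is 0 (n=1); inf = 0 (attained).
- 6 - 6/n -> 6 from below; sup = 6, not attained.
Conclusion: sup(S) = 6, not attained in S.

6


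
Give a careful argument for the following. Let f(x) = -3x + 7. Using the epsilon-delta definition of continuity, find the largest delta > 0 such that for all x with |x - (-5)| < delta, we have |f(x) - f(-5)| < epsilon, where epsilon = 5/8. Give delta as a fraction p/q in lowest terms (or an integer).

We compute f(-5) = -3*(-5) + 7 = 22.
|f(x) - f(-5)| = |-3x + 7 - (22)| = |-3(x - (-5))| = 3|x - (-5)|.
We need 3|x - (-5)| < 5/8, i.e. |x - (-5)| < 5/8 / 3 = 5/24.
So any delta <= 5/24 works. Conversely, if delta > 5/24, then x = -5 + 5/24 satisfies |x - (-5)| = 5/24 < delta but |f(x) - f(-5)| = 3 * 5/24 = 5/8, which is not < 5/8; so no larger delta works.
Hence the largest such delta is 5/24.

5/24


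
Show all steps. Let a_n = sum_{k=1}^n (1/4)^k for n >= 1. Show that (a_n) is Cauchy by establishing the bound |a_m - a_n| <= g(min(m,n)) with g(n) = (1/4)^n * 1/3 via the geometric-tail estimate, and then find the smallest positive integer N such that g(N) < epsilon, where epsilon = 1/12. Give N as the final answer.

For m > n >= 1: |a_m - a_n| = sum_{k=n+1}^m (1/4)^k < sum_{k=n+1}^infinity (1/4)^k = (1/4)^(n+1) / (1 - 1/4) = (1/4)^n * (1/4) * (4/3) = (1/4)^n * 1/3.
So g(n) = (1/4)^n / 3. Since g(n) -> 0, (a_n) is Cauchy.
Now solve g(N) < 1/12: (1/4)^N / 3 < 1/12 <=> 4^N > 1 / (3 * 1/12) = 4.
Check powers of 4: 4^1 = 4 <= 4, 4^2 = 16 > 4.
So the smallest such N is 2. Check: g(2) = 1/(3 * 16) = 1/48 < 1/12.

2


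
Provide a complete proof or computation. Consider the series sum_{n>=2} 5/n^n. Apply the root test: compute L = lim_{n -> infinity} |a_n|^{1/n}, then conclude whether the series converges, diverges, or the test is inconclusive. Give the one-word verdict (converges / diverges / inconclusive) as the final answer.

Let a_n denote the general term. Form |a_n|^(1/n) and simplify:
|a_n|^(1/n) = 5^(1/n)/n
Take the limit as n -> infinity: L = 0.
Since L = 0 < 1, the root test implies convergence.

converges


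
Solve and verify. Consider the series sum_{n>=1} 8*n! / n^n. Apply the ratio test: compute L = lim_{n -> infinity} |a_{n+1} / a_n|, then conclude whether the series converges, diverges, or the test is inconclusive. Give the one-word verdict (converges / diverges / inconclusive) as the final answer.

Let a_n denote the general term. Form the ratio a_{n+1}/a_n and simplify:
a_{n+1}/a_n = (n/(n + 1))^n
Take the limit as n -> infinity: L = exp(-1).
Since L = exp(-1) < 1, the ratio test implies the series converges.

converges


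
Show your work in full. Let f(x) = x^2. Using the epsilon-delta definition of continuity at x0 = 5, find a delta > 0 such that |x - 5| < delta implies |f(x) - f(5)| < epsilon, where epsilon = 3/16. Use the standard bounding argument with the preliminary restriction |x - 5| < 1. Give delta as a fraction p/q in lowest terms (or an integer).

Factor: |x^2 - (5)^2| = |x - 5| * |x + 5|.
Impose |x - 5| < 1 first. Then |x + 5| = |(x - 5) + 2*(5)| <= |x - 5| + 2*|5| < 1 + 10 = 11.
So |x^2 - (5)^2| < delta * 11.
We need delta * 11 <= 3/16, i.e. delta <= 3/16/11 = 3/176.
Since 3/176 < 1, this is tighter than 1; take delta = 3/176.
So delta = 3/176 works.

3/176


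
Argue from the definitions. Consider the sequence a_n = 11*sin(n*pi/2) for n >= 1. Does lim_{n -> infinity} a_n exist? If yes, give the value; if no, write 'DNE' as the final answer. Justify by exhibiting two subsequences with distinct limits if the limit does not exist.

Examine the behaviour of a_n along subsequences.
a_{4k+1} = 11*sin(pi/2 + 2k*pi) = 11 -> 11. a_{4k+3} = 11*sin(3pi/2 + 2k*pi) = -11 -> -11.
Since these two subsequential limits are 11 and -11, distinct, the full sequence cannot converge (a convergent sequence has all subsequences tending to the same limit). So lim a_n does not exist.

DNE


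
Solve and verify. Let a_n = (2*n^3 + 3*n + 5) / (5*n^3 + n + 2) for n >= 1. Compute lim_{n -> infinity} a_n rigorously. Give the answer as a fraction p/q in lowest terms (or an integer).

Divide numerator and denominator by n^3, the highest power:
numerator / n^3 = 2 + 3/n^2 + 5/n^3
denominator / n^3 = 5 + n^(-2) + 2/n^3
As n -> infinity, all terms of the form c/n^k (k >= 1) tend to 0.
So numerator / n^3 -> 2 and denominator / n^3 -> 5.
Therefore lim a_n = 2/5.

2/5


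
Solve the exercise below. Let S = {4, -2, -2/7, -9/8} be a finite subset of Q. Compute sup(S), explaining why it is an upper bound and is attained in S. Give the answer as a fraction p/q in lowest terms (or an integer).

S is finite, so sup(S) = max(S).
Sorted decreasing:
4, -2/7, -9/8, -2
The extremum is 4.
For every x in S, x <= 4. And 4 is in S, so it is attained.
Therefore sup(S) = 4.

4


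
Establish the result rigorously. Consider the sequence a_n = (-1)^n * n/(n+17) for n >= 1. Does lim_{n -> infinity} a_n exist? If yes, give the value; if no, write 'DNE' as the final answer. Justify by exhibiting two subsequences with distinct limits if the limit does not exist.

Examine the behaviour of a_n along subsequences.
a_{2k} = 2k/(2k+17) -> 1. a_{2k+1} = -(2k+1)/(2k+18) -> -1.
Since these two subsequential limits are 1 and -1, distinct, the full sequence cannot converge (a convergent sequence has all subsequences tending to the same limit). So lim a_n does not exist.

DNE


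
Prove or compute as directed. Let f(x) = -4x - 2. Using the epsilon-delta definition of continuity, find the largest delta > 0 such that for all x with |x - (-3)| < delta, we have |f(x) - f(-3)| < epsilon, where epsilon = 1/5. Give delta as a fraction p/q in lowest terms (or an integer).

We compute f(-3) = -4*(-3) - 2 = 10.
|f(x) - f(-3)| = |-4x - 2 - (10)| = |-4(x - (-3))| = 4|x - (-3)|.
We need 4|x - (-3)| < 1/5, i.e. |x - (-3)| < 1/5 / 4 = 1/20.
So any delta <= 1/20 works. Conversely, if delta > 1/20, then x = -3 + 1/20 satisfies |x - (-3)| = 1/20 < delta but |f(x) - f(-3)| = 4 * 1/20 = 1/5, which is not < 1/5; so no larger delta works.
Hence the largest such delta is 1/20.

1/20


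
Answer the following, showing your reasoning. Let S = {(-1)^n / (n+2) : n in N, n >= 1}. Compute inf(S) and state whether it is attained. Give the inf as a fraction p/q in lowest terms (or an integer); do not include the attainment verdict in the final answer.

Analysis:
- Values: -1/3, 1/4, -1/5, 1/6, -1/7, ...
- Positive terms (even n): 1/(2+2), 1/(4+2), ... decreasing -> max = 1/4 (n=2).
- Negative terms (odd n): -1/(1+2), -1/(3+2), ... increasing -> min = -1/3 (n=1).
- So sup = 1/4 (attained at n=2); inf = -1/3 (attained at n=1).
Conclusion: inf(S) = -1/3, attained in S.

-1/3


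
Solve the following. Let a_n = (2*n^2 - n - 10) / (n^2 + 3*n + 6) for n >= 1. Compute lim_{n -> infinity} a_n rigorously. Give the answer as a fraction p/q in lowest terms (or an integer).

Divide numerator and denominator by n^2, the highest power:
numerator / n^2 = 2 - 1/n - 10/n^2
denominator / n^2 = 1 + 3/n + 6/n^2
As n -> infinity, all terms of the form c/n^k (k >= 1) tend to 0.
So numerator / n^2 -> 2 and denominator / n^2 -> 1.
Therefore lim a_n = 2.

2


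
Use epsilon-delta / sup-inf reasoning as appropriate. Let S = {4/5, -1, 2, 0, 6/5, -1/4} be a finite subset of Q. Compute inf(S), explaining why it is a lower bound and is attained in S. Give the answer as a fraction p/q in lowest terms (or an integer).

S is finite, so inf(S) = min(S).
Sorted increasing:
-1, -1/4, 0, 4/5, 6/5, 2
The extremum is -1.
For every x in S, x >= -1. And -1 is in S, so it is attained.
Therefore inf(S) = -1.

-1


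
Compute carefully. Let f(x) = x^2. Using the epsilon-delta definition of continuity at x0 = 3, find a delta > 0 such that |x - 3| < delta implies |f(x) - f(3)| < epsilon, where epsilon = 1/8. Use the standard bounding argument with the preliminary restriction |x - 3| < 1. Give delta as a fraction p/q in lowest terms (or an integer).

Factor: |x^2 - (3)^2| = |x - 3| * |x + 3|.
Impose |x - 3| < 1 first. Then |x + 3| = |(x - 3) + 2*(3)| <= |x - 3| + 2*|3| < 1 + 6 = 7.
So |x^2 - (3)^2| < delta * 7.
We need delta * 7 <= 1/8, i.e. delta <= 1/8/7 = 1/56.
Since 1/56 < 1, this is tighter than 1; take delta = 1/56.
So delta = 1/56 works.

1/56


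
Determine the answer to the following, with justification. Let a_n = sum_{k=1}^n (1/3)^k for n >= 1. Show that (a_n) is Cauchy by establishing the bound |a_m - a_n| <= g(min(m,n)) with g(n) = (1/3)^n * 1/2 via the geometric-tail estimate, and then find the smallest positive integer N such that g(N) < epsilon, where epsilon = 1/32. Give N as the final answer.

For m > n >= 1: |a_m - a_n| = sum_{k=n+1}^m (1/3)^k < sum_{k=n+1}^infinity (1/3)^k = (1/3)^(n+1) / (1 - 1/3) = (1/3)^n * (1/3) * (3/2) = (1/3)^n * 1/2.
So g(n) = (1/3)^n / 2. Since g(n) -> 0, (a_n) is Cauchy.
Now solve g(N) < 1/32: (1/3)^N / 2 < 1/32 <=> 3^N > 1 / (2 * 1/32) = 16.
Check powers of 3: 3^2 = 9 <= 16, 3^3 = 27 > 16.
So the smallest such N is 3. Check: g(3) = 1/(2 * 27) = 1/54 < 1/32.

3
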